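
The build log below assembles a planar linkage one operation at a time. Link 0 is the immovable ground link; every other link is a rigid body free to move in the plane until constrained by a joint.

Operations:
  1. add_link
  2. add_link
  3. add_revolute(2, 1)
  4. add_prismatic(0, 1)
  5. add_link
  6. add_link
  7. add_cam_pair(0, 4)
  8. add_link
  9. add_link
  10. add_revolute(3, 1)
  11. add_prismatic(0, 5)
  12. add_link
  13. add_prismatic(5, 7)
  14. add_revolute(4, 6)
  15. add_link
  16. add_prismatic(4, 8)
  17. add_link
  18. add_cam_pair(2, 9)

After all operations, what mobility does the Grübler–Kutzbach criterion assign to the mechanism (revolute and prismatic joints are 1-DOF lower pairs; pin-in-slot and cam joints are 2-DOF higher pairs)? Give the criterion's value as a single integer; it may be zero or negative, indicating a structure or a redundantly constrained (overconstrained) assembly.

M = 11

(L,J1,J2)=(1,0,0); link0 fixed
link1: (2,0,0)
link2: (3,0,0)
R 2-1 [J1]: (3,1,0)
P 0-1 [J1]: (3,2,0)
link3: (4,2,0)
link4: (5,2,0)
C 0-4 [J2]: (5,2,1)
link5: (6,2,1)
link6: (7,2,1)
R 3-1 [J1]: (7,3,1)
P 0-5 [J1]: (7,4,1)
link7: (8,4,1)
P 5-7 [J1]: (8,5,1)
R 4-6 [J1]: (8,6,1)
link8: (9,6,1)
P 4-8 [J1]: (9,7,1)
link9: (10,7,1)
C 2-9 [J2]: (10,7,2)
Grübler: 3·9 − 2·7 − 2 = 11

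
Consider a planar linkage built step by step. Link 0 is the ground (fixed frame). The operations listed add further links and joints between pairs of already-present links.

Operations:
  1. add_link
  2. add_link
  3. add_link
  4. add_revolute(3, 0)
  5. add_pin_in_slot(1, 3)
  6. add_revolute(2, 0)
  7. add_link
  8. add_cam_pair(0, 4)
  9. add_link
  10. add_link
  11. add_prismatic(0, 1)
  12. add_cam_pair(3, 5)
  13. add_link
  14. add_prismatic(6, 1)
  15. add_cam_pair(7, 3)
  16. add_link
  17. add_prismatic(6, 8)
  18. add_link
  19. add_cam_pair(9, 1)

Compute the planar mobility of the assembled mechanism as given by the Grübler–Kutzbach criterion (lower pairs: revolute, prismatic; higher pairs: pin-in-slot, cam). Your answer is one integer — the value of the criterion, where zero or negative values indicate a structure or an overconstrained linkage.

M = 12

L=1 J1=0 J2=0
add link → L=2 J1=0 J2=0
add link → L=3 J1=0 J2=0
add link → L=4 J1=0 J2=0
R@3,0 dof=1 J1 → L=4 J1=1 J2=0
PS@1,3 dof=2 J2 → L=4 J1=1 J2=1
R@2,0 dof=1 J1 → L=4 J1=2 J2=1
add link → L=5 J1=2 J2=1
C@0,4 dof=2 J2 → L=5 J1=2 J2=2
add link → L=6 J1=2 J2=2
add link → L=7 J1=2 J2=2
P@0,1 dof=1 J1 → L=7 J1=3 J2=2
C@3,5 dof=2 J2 → L=7 J1=3 J2=3
add link → L=8 J1=3 J2=3
P@6,1 dof=1 J1 → L=8 J1=4 J2=3
C@7,3 dof=2 J2 → L=8 J1=4 J2=4
add link → L=9 J1=4 J2=4
P@6,8 dof=1 J1 → L=9 J1=5 J2=4
add link → L=10 J1=5 J2=4
C@9,1 dof=2 J2 → L=10 J1=5 J2=5
M=3(L−1)−2J1−J2=3·9−2·5−5=12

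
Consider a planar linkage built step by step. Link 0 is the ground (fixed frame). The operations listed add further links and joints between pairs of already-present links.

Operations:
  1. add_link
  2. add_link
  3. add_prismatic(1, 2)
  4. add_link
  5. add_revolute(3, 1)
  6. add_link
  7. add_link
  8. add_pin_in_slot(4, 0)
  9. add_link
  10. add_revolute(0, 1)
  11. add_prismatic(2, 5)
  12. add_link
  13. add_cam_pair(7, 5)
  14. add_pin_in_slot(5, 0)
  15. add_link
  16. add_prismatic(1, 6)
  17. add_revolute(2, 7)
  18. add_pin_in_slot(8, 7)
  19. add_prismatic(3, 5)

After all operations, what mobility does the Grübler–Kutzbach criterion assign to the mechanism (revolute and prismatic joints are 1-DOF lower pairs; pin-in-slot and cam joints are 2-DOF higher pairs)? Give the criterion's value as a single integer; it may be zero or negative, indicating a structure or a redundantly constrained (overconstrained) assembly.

M = 6

ground; <1,0,0>
#1 <2,0,0>
#2 <3,0,0>
P:1↔2 J1 <3,1,0>
#3 <4,1,0>
R:3↔1 J1 <4,2,0>
#4 <5,2,0>
#5 <6,2,0>
PS:4↔0 J2 <6,2,1>
#6 <7,2,1>
R:0↔1 J1 <7,3,1>
P:2↔5 J1 <7,4,1>
#7 <8,4,1>
C:7↔5 J2 <8,4,2>
PS:5↔0 J2 <8,4,3>
#8 <9,4,3>
P:1↔6 J1 <9,5,3>
R:2↔7 J1 <9,6,3>
PS:8↔7 J2 <9,6,4>
P:3↔5 J1 <9,7,4>
3×8 − 2×7 − 1×4 = 6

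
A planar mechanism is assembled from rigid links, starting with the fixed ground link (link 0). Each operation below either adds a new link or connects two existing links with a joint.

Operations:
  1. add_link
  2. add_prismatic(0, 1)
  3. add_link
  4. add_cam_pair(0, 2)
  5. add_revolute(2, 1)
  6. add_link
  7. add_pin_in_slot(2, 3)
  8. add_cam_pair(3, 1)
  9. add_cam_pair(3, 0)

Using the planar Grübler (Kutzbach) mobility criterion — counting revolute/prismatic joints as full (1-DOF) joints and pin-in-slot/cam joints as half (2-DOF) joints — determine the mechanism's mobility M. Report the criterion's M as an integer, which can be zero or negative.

link 0 = ground. State L|J1|J2 = 1|0|0
+link1  2|0|0
P(0,1) f=1→J1  2|1|0
+link2  3|1|0
C(0,2) f=2→J2  3|1|1
R(2,1) f=1→J1  3|2|1
+link3  4|2|1
PS(2,3) f=2→J2  4|2|2
C(3,1) f=2→J2  4|2|3
C(3,0) f=2→J2  4|2|4
M = 3(4−1)−2·2−4 = 9−4−4 = 1

M = 1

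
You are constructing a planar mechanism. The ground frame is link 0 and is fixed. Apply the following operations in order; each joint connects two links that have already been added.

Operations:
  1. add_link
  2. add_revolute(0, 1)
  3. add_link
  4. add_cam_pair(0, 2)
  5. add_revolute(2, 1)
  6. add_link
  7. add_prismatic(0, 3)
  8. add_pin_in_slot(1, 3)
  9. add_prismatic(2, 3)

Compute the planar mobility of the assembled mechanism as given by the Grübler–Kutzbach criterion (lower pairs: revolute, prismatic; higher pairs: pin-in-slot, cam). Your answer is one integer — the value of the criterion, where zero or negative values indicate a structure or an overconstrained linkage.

M = -1

ground; <1,0,0>
#1 <2,0,0>
R:0↔1 J1 <2,1,0>
#2 <3,1,0>
C:0↔2 J2 <3,1,1>
R:2↔1 J1 <3,2,1>
#3 <4,2,1>
P:0↔3 J1 <4,3,1>
PS:1↔3 J2 <4,3,2>
P:2↔3 J1 <4,4,2>
3×3 − 2×4 − 1×2 = -1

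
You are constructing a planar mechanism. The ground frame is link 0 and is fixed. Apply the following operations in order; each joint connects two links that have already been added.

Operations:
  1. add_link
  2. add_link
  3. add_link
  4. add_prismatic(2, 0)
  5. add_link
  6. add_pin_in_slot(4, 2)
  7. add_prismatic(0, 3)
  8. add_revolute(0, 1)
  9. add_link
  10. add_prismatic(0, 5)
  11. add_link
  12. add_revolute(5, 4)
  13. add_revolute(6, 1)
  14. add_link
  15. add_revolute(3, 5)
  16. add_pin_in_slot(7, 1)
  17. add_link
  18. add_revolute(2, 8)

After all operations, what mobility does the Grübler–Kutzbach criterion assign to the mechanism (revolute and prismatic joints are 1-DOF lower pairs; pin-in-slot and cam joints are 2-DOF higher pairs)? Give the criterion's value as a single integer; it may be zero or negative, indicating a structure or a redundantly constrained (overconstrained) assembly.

L=1 J1=0 J2=0
add link → L=2 J1=0 J2=0
add link → L=3 J1=0 J2=0
add link → L=4 J1=0 J2=0
P@2,0 dof=1 J1 → L=4 J1=1 J2=0
add link → L=5 J1=1 J2=0
PS@4,2 dof=2 J2 → L=5 J1=1 J2=1
P@0,3 dof=1 J1 → L=5 J1=2 J2=1
R@0,1 dof=1 J1 → L=5 J1=3 J2=1
add link → L=6 J1=3 J2=1
P@0,5 dof=1 J1 → L=6 J1=4 J2=1
add link → L=7 J1=4 J2=1
R@5,4 dof=1 J1 → L=7 J1=5 J2=1
R@6,1 dof=1 J1 → L=7 J1=6 J2=1
add link → L=8 J1=6 J2=1
R@3,5 dof=1 J1 → L=8 J1=7 J2=1
PS@7,1 dof=2 J2 → L=8 J1=7 J2=2
add link → L=9 J1=7 J2=2
R@2,8 dof=1 J1 → L=9 J1=8 J2=2
M=3(L−1)−2J1−J2=3·8−2·8−2=6

M = 6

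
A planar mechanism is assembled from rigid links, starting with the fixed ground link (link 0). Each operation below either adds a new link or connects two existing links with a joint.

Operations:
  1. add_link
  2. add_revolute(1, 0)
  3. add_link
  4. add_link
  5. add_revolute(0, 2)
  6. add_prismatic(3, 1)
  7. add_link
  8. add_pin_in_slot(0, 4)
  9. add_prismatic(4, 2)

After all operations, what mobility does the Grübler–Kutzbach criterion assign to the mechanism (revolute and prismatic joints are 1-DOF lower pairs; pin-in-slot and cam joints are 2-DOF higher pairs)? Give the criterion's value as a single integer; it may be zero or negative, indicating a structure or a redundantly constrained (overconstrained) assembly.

M = 3

L=1 J1=0 J2=0
add link → L=2 J1=0 J2=0
R@1,0 dof=1 J1 → L=2 J1=1 J2=0
add link → L=3 J1=1 J2=0
add link → L=4 J1=1 J2=0
R@0,2 dof=1 J1 → L=4 J1=2 J2=0
P@3,1 dof=1 J1 → L=4 J1=3 J2=0
add link → L=5 J1=3 J2=0
PS@0,4 dof=2 J2 → L=5 J1=3 J2=1
P@4,2 dof=1 J1 → L=5 J1=4 J2=1
M=3(L−1)−2J1−J2=3·4−2·4−1=3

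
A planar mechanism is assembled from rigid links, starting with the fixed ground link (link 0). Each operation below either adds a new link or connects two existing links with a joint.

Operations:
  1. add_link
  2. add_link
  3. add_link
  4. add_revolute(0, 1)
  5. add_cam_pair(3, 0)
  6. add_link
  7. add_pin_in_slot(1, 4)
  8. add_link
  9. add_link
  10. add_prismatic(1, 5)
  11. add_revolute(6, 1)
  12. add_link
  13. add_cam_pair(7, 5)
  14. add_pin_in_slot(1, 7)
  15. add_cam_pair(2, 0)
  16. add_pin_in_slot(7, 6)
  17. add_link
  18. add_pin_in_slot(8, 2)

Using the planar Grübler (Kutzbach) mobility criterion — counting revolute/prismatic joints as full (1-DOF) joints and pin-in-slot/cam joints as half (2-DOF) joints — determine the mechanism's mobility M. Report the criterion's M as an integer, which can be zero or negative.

L=1 J1=0 J2=0
add link → L=2 J1=0 J2=0
add link → L=3 J1=0 J2=0
add link → L=4 J1=0 J2=0
R@0,1 dof=1 J1 → L=4 J1=1 J2=0
C@3,0 dof=2 J2 → L=4 J1=1 J2=1
add link → L=5 J1=1 J2=1
PS@1,4 dof=2 J2 → L=5 J1=1 J2=2
add link → L=6 J1=1 J2=2
add link → L=7 J1=1 J2=2
P@1,5 dof=1 J1 → L=7 J1=2 J2=2
R@6,1 dof=1 J1 → L=7 J1=3 J2=2
add link → L=8 J1=3 J2=2
C@7,5 dof=2 J2 → L=8 J1=3 J2=3
PS@1,7 dof=2 J2 → L=8 J1=3 J2=4
C@2,0 dof=2 J2 → L=8 J1=3 J2=5
PS@7,6 dof=2 J2 → L=8 J1=3 J2=6
add link → L=9 J1=3 J2=6
PS@8,2 dof=2 J2 → L=9 J1=3 J2=7
M=3(L−1)−2J1−J2=3·8−2·3−7=11

M = 11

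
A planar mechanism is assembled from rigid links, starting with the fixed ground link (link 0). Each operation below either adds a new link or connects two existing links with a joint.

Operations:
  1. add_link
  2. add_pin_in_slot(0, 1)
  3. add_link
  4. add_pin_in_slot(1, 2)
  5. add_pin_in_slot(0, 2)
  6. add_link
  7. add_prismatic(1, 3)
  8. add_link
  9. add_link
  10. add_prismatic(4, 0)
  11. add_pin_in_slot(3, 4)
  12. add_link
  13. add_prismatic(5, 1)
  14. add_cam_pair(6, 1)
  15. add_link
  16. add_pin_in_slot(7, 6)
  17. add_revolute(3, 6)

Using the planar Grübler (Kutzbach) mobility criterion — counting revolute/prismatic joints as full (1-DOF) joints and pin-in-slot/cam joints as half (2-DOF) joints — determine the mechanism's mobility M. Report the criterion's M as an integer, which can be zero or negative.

M = 7

L=1 J1=0 J2=0
add link → L=2 J1=0 J2=0
PS@0,1 dof=2 J2 → L=2 J1=0 J2=1
add link → L=3 J1=0 J2=1
PS@1,2 dof=2 J2 → L=3 J1=0 J2=2
PS@0,2 dof=2 J2 → L=3 J1=0 J2=3
add link → L=4 J1=0 J2=3
P@1,3 dof=1 J1 → L=4 J1=1 J2=3
add link → L=5 J1=1 J2=3
add link → L=6 J1=1 J2=3
P@4,0 dof=1 J1 → L=6 J1=2 J2=3
PS@3,4 dof=2 J2 → L=6 J1=2 J2=4
add link → L=7 J1=2 J2=4
P@5,1 dof=1 J1 → L=7 J1=3 J2=4
C@6,1 dof=2 J2 → L=7 J1=3 J2=5
add link → L=8 J1=3 J2=5
PS@7,6 dof=2 J2 → L=8 J1=3 J2=6
R@3,6 dof=1 J1 → L=8 J1=4 J2=6
M=3(L−1)−2J1−J2=3·7−2·4−6=7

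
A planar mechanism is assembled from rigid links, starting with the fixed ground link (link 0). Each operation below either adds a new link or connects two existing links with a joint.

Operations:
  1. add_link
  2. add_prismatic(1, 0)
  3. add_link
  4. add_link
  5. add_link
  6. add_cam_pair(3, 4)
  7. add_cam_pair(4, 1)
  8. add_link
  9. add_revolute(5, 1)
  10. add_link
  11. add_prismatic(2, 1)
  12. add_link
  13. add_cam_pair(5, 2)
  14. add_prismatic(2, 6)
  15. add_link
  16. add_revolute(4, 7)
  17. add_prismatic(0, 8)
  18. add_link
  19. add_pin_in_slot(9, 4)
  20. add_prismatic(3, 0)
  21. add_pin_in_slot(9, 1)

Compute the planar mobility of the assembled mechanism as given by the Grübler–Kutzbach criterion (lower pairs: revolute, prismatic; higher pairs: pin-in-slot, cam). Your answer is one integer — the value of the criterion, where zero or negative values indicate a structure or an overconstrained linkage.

M = 8

L=1 J1=0 J2=0
add link → L=2 J1=0 J2=0
P@1,0 dof=1 J1 → L=2 J1=1 J2=0
add link → L=3 J1=1 J2=0
add link → L=4 J1=1 J2=0
add link → L=5 J1=1 J2=0
C@3,4 dof=2 J2 → L=5 J1=1 J2=1
C@4,1 dof=2 J2 → L=5 J1=1 J2=2
add link → L=6 J1=1 J2=2
R@5,1 dof=1 J1 → L=6 J1=2 J2=2
add link → L=7 J1=2 J2=2
P@2,1 dof=1 J1 → L=7 J1=3 J2=2
add link → L=8 J1=3 J2=2
C@5,2 dof=2 J2 → L=8 J1=3 J2=3
P@2,6 dof=1 J1 → L=8 J1=4 J2=3
add link → L=9 J1=4 J2=3
R@4,7 dof=1 J1 → L=9 J1=5 J2=3
P@0,8 dof=1 J1 → L=9 J1=6 J2=3
add link → L=10 J1=6 J2=3
PS@9,4 dof=2 J2 → L=10 J1=6 J2=4
P@3,0 dof=1 J1 → L=10 J1=7 J2=4
PS@9,1 dof=2 J2 → L=10 J1=7 J2=5
M=3(L−1)−2J1−J2=3·9−2·7−5=8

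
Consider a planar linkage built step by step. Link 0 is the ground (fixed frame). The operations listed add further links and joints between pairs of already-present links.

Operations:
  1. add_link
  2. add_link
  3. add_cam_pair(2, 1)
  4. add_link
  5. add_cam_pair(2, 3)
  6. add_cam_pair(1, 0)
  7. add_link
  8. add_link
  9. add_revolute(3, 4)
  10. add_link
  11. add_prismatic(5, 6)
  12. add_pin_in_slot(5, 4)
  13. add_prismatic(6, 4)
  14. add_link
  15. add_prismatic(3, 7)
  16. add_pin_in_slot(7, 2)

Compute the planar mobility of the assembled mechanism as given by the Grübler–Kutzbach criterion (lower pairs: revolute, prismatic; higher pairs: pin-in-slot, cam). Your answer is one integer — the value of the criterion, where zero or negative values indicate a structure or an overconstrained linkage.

M = 8

(L,J1,J2)=(1,0,0); link0 fixed
link1: (2,0,0)
link2: (3,0,0)
C 2-1 [J2]: (3,0,1)
link3: (4,0,1)
C 2-3 [J2]: (4,0,2)
C 1-0 [J2]: (4,0,3)
link4: (5,0,3)
link5: (6,0,3)
R 3-4 [J1]: (6,1,3)
link6: (7,1,3)
P 5-6 [J1]: (7,2,3)
PS 5-4 [J2]: (7,2,4)
P 6-4 [J1]: (7,3,4)
link7: (8,3,4)
P 3-7 [J1]: (8,4,4)
PS 7-2 [J2]: (8,4,5)
Grübler: 3·7 − 2·4 − 5 = 8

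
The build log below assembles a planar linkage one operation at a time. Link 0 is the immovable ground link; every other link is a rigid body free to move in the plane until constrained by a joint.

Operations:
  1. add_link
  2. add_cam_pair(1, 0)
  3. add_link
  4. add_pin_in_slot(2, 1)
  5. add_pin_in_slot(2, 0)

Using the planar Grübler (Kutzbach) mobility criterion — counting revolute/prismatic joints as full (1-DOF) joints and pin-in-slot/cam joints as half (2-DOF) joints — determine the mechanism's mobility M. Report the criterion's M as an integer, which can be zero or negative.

M = 3

(L,J1,J2)=(1,0,0); link0 fixed
link1: (2,0,0)
C 1-0 [J2]: (2,0,1)
link2: (3,0,1)
PS 2-1 [J2]: (3,0,2)
PS 2-0 [J2]: (3,0,3)
Grübler: 3·2 − 2·0 − 3 = 3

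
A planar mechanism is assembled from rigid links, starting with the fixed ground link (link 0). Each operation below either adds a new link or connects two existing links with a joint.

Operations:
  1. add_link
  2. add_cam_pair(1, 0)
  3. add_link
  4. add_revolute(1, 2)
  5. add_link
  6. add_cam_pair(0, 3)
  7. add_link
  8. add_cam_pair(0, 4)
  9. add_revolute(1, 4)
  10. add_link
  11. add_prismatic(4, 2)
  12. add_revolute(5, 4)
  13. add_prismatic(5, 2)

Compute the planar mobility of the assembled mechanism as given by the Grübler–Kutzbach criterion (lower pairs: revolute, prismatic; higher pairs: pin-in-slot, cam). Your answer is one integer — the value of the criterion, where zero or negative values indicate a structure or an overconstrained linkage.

M = 2

link 0 = ground. State L|J1|J2 = 1|0|0
+link1  2|0|0
C(1,0) f=2→J2  2|0|1
+link2  3|0|1
R(1,2) f=1→J1  3|1|1
+link3  4|1|1
C(0,3) f=2→J2  4|1|2
+link4  5|1|2
C(0,4) f=2→J2  5|1|3
R(1,4) f=1→J1  5|2|3
+link5  6|2|3
P(4,2) f=1→J1  6|3|3
R(5,4) f=1→J1  6|4|3
P(5,2) f=1→J1  6|5|3
M = 3(6−1)−2·5−3 = 15−10−3 = 2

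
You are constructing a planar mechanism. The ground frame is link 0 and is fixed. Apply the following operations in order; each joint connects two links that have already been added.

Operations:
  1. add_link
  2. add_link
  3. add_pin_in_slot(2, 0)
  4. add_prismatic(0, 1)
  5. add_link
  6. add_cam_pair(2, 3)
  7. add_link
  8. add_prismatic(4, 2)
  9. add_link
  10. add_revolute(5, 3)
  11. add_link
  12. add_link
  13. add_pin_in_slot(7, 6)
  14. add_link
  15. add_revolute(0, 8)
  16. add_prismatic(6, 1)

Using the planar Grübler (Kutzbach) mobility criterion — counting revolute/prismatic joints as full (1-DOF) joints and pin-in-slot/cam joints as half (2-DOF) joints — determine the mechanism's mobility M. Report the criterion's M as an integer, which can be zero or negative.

M = 11

(L,J1,J2)=(1,0,0); link0 fixed
link1: (2,0,0)
link2: (3,0,0)
PS 2-0 [J2]: (3,0,1)
P 0-1 [J1]: (3,1,1)
link3: (4,1,1)
C 2-3 [J2]: (4,1,2)
link4: (5,1,2)
P 4-2 [J1]: (5,2,2)
link5: (6,2,2)
R 5-3 [J1]: (6,3,2)
link6: (7,3,2)
link7: (8,3,2)
PS 7-6 [J2]: (8,3,3)
link8: (9,3,3)
R 0-8 [J1]: (9,4,3)
P 6-1 [J1]: (9,5,3)
Grübler: 3·8 − 2·5 − 3 = 11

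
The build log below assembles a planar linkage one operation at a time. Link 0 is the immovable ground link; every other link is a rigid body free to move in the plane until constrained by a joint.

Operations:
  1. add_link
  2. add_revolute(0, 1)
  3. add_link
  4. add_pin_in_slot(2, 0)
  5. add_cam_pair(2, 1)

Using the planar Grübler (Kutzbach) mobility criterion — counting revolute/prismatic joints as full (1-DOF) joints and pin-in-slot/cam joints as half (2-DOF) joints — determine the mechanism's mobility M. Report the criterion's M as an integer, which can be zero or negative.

M = 2

[1;0;0] (link 0 is ground)
L+ [2;0;0]
R(0,1)∈J1 [2;1;0]
L+ [3;1;0]
PS(2,0)∈J2 [3;1;1]
C(2,1)∈J2 [3;1;2]
mobility = 6 − 2 − 2 = 2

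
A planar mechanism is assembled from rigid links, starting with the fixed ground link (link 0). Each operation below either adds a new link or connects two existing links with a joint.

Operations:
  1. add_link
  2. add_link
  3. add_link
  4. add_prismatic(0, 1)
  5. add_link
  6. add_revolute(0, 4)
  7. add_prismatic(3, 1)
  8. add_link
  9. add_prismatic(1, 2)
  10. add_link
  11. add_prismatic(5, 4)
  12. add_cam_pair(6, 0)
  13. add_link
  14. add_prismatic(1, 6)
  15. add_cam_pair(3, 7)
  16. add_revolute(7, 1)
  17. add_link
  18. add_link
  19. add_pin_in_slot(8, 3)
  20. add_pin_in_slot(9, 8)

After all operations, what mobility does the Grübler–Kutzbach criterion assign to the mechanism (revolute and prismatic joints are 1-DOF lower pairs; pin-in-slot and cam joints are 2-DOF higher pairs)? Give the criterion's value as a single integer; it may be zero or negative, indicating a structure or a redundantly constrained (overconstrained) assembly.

M = 9

(L,J1,J2)=(1,0,0); link0 fixed
link1: (2,0,0)
link2: (3,0,0)
link3: (4,0,0)
P 0-1 [J1]: (4,1,0)
link4: (5,1,0)
R 0-4 [J1]: (5,2,0)
P 3-1 [J1]: (5,3,0)
link5: (6,3,0)
P 1-2 [J1]: (6,4,0)
link6: (7,4,0)
P 5-4 [J1]: (7,5,0)
C 6-0 [J2]: (7,5,1)
link7: (8,5,1)
P 1-6 [J1]: (8,6,1)
C 3-7 [J2]: (8,6,2)
R 7-1 [J1]: (8,7,2)
link8: (9,7,2)
link9: (10,7,2)
PS 8-3 [J2]: (10,7,3)
PS 9-8 [J2]: (10,7,4)
Grübler: 3·9 − 2·7 − 4 = 9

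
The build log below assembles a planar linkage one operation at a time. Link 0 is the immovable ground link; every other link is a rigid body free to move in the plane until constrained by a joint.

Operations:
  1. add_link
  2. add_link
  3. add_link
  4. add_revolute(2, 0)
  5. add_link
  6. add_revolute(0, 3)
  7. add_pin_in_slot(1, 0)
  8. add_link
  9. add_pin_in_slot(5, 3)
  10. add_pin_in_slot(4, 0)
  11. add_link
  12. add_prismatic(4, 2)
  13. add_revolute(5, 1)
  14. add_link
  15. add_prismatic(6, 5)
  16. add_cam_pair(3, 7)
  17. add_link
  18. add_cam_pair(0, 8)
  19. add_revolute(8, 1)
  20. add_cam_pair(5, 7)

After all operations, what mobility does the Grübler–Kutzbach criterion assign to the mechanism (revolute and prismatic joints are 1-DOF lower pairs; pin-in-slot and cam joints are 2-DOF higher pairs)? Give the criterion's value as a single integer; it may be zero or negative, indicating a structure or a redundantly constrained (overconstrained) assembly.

(L,J1,J2)=(1,0,0); link0 fixed
link1: (2,0,0)
link2: (3,0,0)
link3: (4,0,0)
R 2-0 [J1]: (4,1,0)
link4: (5,1,0)
R 0-3 [J1]: (5,2,0)
PS 1-0 [J2]: (5,2,1)
link5: (6,2,1)
PS 5-3 [J2]: (6,2,2)
PS 4-0 [J2]: (6,2,3)
link6: (7,2,3)
P 4-2 [J1]: (7,3,3)
R 5-1 [J1]: (7,4,3)
link7: (8,4,3)
P 6-5 [J1]: (8,5,3)
C 3-7 [J2]: (8,5,4)
link8: (9,5,4)
C 0-8 [J2]: (9,5,5)
R 8-1 [J1]: (9,6,5)
C 5-7 [J2]: (9,6,6)
Grübler: 3·8 − 2·6 − 6 = 6

M = 6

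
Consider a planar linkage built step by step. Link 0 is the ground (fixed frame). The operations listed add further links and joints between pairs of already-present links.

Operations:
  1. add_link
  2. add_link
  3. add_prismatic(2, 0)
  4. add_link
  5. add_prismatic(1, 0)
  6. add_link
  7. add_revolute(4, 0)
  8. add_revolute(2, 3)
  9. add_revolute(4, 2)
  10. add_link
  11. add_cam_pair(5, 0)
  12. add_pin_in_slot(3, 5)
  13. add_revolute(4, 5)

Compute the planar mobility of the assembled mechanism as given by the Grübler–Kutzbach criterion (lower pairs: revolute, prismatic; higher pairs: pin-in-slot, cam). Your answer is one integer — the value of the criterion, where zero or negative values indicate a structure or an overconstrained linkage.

link 0 = ground. State L|J1|J2 = 1|0|0
+link1  2|0|0
+link2  3|0|0
P(2,0) f=1→J1  3|1|0
+link3  4|1|0
P(1,0) f=1→J1  4|2|0
+link4  5|2|0
R(4,0) f=1→J1  5|3|0
R(2,3) f=1→J1  5|4|0
R(4,2) f=1→J1  5|5|0
+link5  6|5|0
C(5,0) f=2→J2  6|5|1
PS(3,5) f=2→J2  6|5|2
R(4,5) f=1→J1  6|6|2
M = 3(6−1)−2·6−2 = 15−12−2 = 1

M = 1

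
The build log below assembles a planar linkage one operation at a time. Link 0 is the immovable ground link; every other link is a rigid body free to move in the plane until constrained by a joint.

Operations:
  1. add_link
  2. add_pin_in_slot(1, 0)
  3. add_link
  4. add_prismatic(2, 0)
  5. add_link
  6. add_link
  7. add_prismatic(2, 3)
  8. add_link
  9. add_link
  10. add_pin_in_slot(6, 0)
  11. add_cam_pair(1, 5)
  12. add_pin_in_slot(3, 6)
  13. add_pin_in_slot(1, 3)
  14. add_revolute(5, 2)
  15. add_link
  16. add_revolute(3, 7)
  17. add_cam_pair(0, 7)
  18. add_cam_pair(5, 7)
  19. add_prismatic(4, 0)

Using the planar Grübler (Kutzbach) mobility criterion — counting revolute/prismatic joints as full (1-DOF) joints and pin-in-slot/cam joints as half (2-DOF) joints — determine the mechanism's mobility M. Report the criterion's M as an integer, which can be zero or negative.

M = 4

ground; <1,0,0>
#1 <2,0,0>
PS:1↔0 J2 <2,0,1>
#2 <3,0,1>
P:2↔0 J1 <3,1,1>
#3 <4,1,1>
#4 <5,1,1>
P:2↔3 J1 <5,2,1>
#5 <6,2,1>
#6 <7,2,1>
PS:6↔0 J2 <7,2,2>
C:1↔5 J2 <7,2,3>
PS:3↔6 J2 <7,2,4>
PS:1↔3 J2 <7,2,5>
R:5↔2 J1 <7,3,5>
#7 <8,3,5>
R:3↔7 J1 <8,4,5>
C:0↔7 J2 <8,4,6>
C:5↔7 J2 <8,4,7>
P:4↔0 J1 <8,5,7>
3×7 − 2×5 − 1×7 = 4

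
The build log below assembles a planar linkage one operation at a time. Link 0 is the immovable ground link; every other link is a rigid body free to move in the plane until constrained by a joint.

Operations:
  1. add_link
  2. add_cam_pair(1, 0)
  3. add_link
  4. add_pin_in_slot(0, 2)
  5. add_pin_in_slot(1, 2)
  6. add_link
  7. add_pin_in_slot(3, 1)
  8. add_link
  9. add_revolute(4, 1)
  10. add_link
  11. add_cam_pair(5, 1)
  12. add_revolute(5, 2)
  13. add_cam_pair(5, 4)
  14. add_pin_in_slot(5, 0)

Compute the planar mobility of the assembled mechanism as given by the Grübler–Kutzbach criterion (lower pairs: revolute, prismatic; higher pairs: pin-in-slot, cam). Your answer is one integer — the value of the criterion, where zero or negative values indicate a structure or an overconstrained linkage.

[1;0;0] (link 0 is ground)
L+ [2;0;0]
C(1,0)∈J2 [2;0;1]
L+ [3;0;1]
PS(0,2)∈J2 [3;0;2]
PS(1,2)∈J2 [3;0;3]
L+ [4;0;3]
PS(3,1)∈J2 [4;0;4]
L+ [5;0;4]
R(4,1)∈J1 [5;1;4]
L+ [6;1;4]
C(5,1)∈J2 [6;1;5]
R(5,2)∈J1 [6;2;5]
C(5,4)∈J2 [6;2;6]
PS(5,0)∈J2 [6;2;7]
mobility = 15 − 4 − 7 = 4

M = 4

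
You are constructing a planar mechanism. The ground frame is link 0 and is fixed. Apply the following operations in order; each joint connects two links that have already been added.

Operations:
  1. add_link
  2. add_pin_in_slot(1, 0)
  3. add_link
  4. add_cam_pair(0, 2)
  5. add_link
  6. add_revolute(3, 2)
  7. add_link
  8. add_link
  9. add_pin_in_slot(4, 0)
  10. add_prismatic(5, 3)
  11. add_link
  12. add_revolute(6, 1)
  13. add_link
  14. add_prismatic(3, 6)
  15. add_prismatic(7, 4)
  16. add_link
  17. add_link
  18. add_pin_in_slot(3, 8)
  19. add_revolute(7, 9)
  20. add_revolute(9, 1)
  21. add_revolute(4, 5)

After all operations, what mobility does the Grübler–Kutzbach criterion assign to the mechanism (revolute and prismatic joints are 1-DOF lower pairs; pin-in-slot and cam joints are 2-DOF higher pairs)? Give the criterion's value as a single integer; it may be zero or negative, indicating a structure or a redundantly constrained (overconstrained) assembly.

link 0 = ground. State L|J1|J2 = 1|0|0
+link1  2|0|0
PS(1,0) f=2→J2  2|0|1
+link2  3|0|1
C(0,2) f=2→J2  3|0|2
+link3  4|0|2
R(3,2) f=1→J1  4|1|2
+link4  5|1|2
+link5  6|1|2
PS(4,0) f=2→J2  6|1|3
P(5,3) f=1→J1  6|2|3
+link6  7|2|3
R(6,1) f=1→J1  7|3|3
+link7  8|3|3
P(3,6) f=1→J1  8|4|3
P(7,4) f=1→J1  8|5|3
+link8  9|5|3
+link9  10|5|3
PS(3,8) f=2→J2  10|5|4
R(7,9) f=1→J1  10|6|4
R(9,1) f=1→J1  10|7|4
R(4,5) f=1→J1  10|8|4
M = 3(10−1)−2·8−4 = 27−16−4 = 7

M = 7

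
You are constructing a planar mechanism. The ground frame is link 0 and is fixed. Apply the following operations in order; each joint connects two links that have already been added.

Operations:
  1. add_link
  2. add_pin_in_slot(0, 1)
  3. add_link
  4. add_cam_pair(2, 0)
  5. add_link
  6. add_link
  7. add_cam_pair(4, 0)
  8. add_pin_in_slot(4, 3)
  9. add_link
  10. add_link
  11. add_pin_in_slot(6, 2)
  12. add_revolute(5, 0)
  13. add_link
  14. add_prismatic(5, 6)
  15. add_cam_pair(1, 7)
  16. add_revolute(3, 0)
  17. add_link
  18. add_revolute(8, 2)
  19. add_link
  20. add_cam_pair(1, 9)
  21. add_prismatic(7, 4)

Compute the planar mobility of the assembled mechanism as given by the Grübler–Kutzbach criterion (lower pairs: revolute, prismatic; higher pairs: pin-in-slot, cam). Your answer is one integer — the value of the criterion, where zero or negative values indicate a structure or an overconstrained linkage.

L=1 J1=0 J2=0
add link → L=2 J1=0 J2=0
PS@0,1 dof=2 J2 → L=2 J1=0 J2=1
add link → L=3 J1=0 J2=1
C@2,0 dof=2 J2 → L=3 J1=0 J2=2
add link → L=4 J1=0 J2=2
add link → L=5 J1=0 J2=2
C@4,0 dof=2 J2 → L=5 J1=0 J2=3
PS@4,3 dof=2 J2 → L=5 J1=0 J2=4
add link → L=6 J1=0 J2=4
add link → L=7 J1=0 J2=4
PS@6,2 dof=2 J2 → L=7 J1=0 J2=5
R@5,0 dof=1 J1 → L=7 J1=1 J2=5
add link → L=8 J1=1 J2=5
P@5,6 dof=1 J1 → L=8 J1=2 J2=5
C@1,7 dof=2 J2 → L=8 J1=2 J2=6
R@3,0 dof=1 J1 → L=8 J1=3 J2=6
add link → L=9 J1=3 J2=6
R@8,2 dof=1 J1 → L=9 J1=4 J2=6
add link → L=10 J1=4 J2=6
C@1,9 dof=2 J2 → L=10 J1=4 J2=7
P@7,4 dof=1 J1 → L=10 J1=5 J2=7
M=3(L−1)−2J1−J2=3·9−2·5−7=10

M = 10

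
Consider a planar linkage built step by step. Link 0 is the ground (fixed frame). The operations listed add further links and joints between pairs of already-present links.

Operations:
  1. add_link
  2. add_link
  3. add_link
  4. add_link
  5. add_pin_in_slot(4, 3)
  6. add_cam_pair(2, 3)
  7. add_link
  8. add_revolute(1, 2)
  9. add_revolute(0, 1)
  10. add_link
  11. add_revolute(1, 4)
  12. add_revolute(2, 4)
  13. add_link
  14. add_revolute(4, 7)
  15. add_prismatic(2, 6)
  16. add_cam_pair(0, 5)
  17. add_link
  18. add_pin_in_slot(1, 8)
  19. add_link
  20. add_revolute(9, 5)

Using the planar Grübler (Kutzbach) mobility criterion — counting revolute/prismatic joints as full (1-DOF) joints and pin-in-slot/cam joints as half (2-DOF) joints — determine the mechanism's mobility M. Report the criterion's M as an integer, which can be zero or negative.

(L,J1,J2)=(1,0,0); link0 fixed
link1: (2,0,0)
link2: (3,0,0)
link3: (4,0,0)
link4: (5,0,0)
PS 4-3 [J2]: (5,0,1)
C 2-3 [J2]: (5,0,2)
link5: (6,0,2)
R 1-2 [J1]: (6,1,2)
R 0-1 [J1]: (6,2,2)
link6: (7,2,2)
R 1-4 [J1]: (7,3,2)
R 2-4 [J1]: (7,4,2)
link7: (8,4,2)
R 4-7 [J1]: (8,5,2)
P 2-6 [J1]: (8,6,2)
C 0-5 [J2]: (8,6,3)
link8: (9,6,3)
PS 1-8 [J2]: (9,6,4)
link9: (10,6,4)
R 9-5 [J1]: (10,7,4)
Grübler: 3·9 − 2·7 − 4 = 9

M = 9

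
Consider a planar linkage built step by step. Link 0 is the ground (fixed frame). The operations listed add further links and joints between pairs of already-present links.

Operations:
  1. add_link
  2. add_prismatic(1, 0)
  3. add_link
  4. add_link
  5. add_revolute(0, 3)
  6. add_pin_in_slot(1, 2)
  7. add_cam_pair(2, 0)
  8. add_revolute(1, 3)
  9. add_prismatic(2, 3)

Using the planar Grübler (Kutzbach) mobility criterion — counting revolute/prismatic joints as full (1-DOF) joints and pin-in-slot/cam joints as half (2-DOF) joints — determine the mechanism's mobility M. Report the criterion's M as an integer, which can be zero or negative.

M = -1

[1;0;0] (link 0 is ground)
L+ [2;0;0]
P(1,0)∈J1 [2;1;0]
L+ [3;1;0]
L+ [4;1;0]
R(0,3)∈J1 [4;2;0]
PS(1,2)∈J2 [4;2;1]
C(2,0)∈J2 [4;2;2]
R(1,3)∈J1 [4;3;2]
P(2,3)∈J1 [4;4;2]
mobility = 9 − 8 − 2 = -1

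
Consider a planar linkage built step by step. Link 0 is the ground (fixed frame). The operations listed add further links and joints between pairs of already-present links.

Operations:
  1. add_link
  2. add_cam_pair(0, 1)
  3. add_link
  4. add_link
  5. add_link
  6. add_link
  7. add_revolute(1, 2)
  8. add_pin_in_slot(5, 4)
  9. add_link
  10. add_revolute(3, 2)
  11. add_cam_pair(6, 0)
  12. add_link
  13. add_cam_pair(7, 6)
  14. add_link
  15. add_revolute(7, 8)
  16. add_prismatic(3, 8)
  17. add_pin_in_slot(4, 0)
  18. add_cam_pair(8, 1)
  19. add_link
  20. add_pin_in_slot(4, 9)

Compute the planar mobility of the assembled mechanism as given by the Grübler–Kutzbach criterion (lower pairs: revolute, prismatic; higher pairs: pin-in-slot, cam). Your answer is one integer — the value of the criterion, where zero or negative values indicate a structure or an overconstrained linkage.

M = 12

(L,J1,J2)=(1,0,0); link0 fixed
link1: (2,0,0)
C 0-1 [J2]: (2,0,1)
link2: (3,0,1)
link3: (4,0,1)
link4: (5,0,1)
link5: (6,0,1)
R 1-2 [J1]: (6,1,1)
PS 5-4 [J2]: (6,1,2)
link6: (7,1,2)
R 3-2 [J1]: (7,2,2)
C 6-0 [J2]: (7,2,3)
link7: (8,2,3)
C 7-6 [J2]: (8,2,4)
link8: (9,2,4)
R 7-8 [J1]: (9,3,4)
P 3-8 [J1]: (9,4,4)
PS 4-0 [J2]: (9,4,5)
C 8-1 [J2]: (9,4,6)
link9: (10,4,6)
PS 4-9 [J2]: (10,4,7)
Grübler: 3·9 − 2·4 − 7 = 12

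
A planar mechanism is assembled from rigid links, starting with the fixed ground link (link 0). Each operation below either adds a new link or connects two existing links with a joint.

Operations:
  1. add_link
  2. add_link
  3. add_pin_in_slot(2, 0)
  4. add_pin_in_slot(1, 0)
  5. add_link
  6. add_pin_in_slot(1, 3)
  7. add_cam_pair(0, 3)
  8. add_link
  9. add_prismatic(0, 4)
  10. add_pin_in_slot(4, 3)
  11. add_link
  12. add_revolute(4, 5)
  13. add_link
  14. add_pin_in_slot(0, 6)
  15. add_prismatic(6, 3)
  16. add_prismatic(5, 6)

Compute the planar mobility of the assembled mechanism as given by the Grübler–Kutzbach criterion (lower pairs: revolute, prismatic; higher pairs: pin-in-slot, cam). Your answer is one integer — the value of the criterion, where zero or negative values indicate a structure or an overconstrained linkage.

M = 4

ground; <1,0,0>
#1 <2,0,0>
#2 <3,0,0>
PS:2↔0 J2 <3,0,1>
PS:1↔0 J2 <3,0,2>
#3 <4,0,2>
PS:1↔3 J2 <4,0,3>
C:0↔3 J2 <4,0,4>
#4 <5,0,4>
P:0↔4 J1 <5,1,4>
PS:4↔3 J2 <5,1,5>
#5 <6,1,5>
R:4↔5 J1 <6,2,5>
#6 <7,2,5>
PS:0↔6 J2 <7,2,6>
P:6↔3 J1 <7,3,6>
P:5↔6 J1 <7,4,6>
3×6 − 2×4 − 1×6 = 4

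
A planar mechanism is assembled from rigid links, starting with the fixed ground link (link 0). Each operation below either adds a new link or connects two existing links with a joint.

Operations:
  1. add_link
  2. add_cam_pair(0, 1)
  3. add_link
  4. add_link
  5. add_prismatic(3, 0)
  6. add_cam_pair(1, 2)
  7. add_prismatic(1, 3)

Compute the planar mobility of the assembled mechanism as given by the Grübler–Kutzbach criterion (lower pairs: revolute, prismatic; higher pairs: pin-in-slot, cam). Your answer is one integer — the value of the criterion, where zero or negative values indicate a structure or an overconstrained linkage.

[1;0;0] (link 0 is ground)
L+ [2;0;0]
C(0,1)∈J2 [2;0;1]
L+ [3;0;1]
L+ [4;0;1]
P(3,0)∈J1 [4;1;1]
C(1,2)∈J2 [4;1;2]
P(1,3)∈J1 [4;2;2]
mobility = 9 − 4 − 2 = 3

M = 3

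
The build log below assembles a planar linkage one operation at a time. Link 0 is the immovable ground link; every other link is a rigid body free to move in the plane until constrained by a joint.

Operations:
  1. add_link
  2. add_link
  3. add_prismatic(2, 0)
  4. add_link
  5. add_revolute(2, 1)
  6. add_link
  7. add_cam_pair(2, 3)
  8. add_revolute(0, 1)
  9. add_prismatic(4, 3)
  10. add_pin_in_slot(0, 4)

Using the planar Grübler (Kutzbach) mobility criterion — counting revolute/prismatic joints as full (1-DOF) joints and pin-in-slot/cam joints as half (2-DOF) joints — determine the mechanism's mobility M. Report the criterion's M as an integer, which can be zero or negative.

ground; <1,0,0>
#1 <2,0,0>
#2 <3,0,0>
P:2↔0 J1 <3,1,0>
#3 <4,1,0>
R:2↔1 J1 <4,2,0>
#4 <5,2,0>
C:2↔3 J2 <5,2,1>
R:0↔1 J1 <5,3,1>
P:4↔3 J1 <5,4,1>
PS:0↔4 J2 <5,4,2>
3×4 − 2×4 − 1×2 = 2

M = 2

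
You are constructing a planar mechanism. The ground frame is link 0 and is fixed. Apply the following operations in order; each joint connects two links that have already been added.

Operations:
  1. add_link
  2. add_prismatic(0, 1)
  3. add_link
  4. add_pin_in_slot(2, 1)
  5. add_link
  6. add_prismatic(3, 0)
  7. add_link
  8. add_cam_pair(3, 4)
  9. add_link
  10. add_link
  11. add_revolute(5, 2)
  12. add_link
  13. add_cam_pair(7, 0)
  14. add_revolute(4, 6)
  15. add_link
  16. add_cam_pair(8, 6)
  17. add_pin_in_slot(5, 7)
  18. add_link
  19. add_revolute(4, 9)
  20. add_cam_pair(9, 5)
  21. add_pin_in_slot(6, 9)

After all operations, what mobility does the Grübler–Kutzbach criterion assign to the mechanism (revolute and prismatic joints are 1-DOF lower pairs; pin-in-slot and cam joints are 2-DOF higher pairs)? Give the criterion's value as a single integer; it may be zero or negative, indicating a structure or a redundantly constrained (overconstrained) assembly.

link 0 = ground. State L|J1|J2 = 1|0|0
+link1  2|0|0
P(0,1) f=1→J1  2|1|0
+link2  3|1|0
PS(2,1) f=2→J2  3|1|1
+link3  4|1|1
P(3,0) f=1→J1  4|2|1
+link4  5|2|1
C(3,4) f=2→J2  5|2|2
+link5  6|2|2
+link6  7|2|2
R(5,2) f=1→J1  7|3|2
+link7  8|3|2
C(7,0) f=2→J2  8|3|3
R(4,6) f=1→J1  8|4|3
+link8  9|4|3
C(8,6) f=2→J2  9|4|4
PS(5,7) f=2→J2  9|4|5
+link9  10|4|5
R(4,9) f=1→J1  10|5|5
C(9,5) f=2→J2  10|5|6
PS(6,9) f=2→J2  10|5|7
M = 3(10−1)−2·5−7 = 27−10−7 = 10

M = 10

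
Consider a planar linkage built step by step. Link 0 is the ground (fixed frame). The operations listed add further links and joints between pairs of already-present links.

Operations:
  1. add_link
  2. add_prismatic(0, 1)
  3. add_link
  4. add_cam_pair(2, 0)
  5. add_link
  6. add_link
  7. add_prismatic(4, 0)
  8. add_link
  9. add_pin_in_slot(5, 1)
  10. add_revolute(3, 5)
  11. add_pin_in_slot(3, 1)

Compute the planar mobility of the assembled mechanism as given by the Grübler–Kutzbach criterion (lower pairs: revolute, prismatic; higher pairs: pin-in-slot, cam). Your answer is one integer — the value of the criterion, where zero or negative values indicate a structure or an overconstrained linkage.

[1;0;0] (link 0 is ground)
L+ [2;0;0]
P(0,1)∈J1 [2;1;0]
L+ [3;1;0]
C(2,0)∈J2 [3;1;1]
L+ [4;1;1]
L+ [5;1;1]
P(4,0)∈J1 [5;2;1]
L+ [6;2;1]
PS(5,1)∈J2 [6;2;2]
R(3,5)∈J1 [6;3;2]
PS(3,1)∈J2 [6;3;3]
mobility = 15 − 6 − 3 = 6

M = 6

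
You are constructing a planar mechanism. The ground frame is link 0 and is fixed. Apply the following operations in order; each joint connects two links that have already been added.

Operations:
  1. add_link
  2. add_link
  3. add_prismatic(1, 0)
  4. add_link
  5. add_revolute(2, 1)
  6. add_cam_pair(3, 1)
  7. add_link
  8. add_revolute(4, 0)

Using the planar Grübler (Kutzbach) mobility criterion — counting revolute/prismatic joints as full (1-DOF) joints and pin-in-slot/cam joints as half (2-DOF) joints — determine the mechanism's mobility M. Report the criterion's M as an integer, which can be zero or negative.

link 0 = ground. State L|J1|J2 = 1|0|0
+link1  2|0|0
+link2  3|0|0
P(1,0) f=1→J1  3|1|0
+link3  4|1|0
R(2,1) f=1→J1  4|2|0
C(3,1) f=2→J2  4|2|1
+link4  5|2|1
R(4,0) f=1→J1  5|3|1
M = 3(5−1)−2·3−1 = 12−6−1 = 5

M = 5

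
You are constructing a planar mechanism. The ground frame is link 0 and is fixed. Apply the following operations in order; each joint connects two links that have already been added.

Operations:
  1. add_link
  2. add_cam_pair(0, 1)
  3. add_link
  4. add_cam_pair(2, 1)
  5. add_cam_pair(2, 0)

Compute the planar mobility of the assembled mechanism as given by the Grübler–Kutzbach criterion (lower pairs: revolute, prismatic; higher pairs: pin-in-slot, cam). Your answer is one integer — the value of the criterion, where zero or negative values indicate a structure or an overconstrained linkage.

[1;0;0] (link 0 is ground)
L+ [2;0;0]
C(0,1)∈J2 [2;0;1]
L+ [3;0;1]
C(2,1)∈J2 [3;0;2]
C(2,0)∈J2 [3;0;3]
mobility = 6 − 0 − 3 = 3

M = 3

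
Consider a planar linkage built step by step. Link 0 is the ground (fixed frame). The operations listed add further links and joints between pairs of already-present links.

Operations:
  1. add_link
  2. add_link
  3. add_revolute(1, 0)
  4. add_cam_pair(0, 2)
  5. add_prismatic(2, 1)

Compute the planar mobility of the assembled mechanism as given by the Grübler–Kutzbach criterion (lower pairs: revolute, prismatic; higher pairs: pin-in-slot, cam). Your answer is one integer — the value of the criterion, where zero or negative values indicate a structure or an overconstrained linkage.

M = 1

[1;0;0] (link 0 is ground)
L+ [2;0;0]
L+ [3;0;0]
R(1,0)∈J1 [3;1;0]
C(0,2)∈J2 [3;1;1]
P(2,1)∈J1 [3;2;1]
mobility = 6 − 4 − 1 = 1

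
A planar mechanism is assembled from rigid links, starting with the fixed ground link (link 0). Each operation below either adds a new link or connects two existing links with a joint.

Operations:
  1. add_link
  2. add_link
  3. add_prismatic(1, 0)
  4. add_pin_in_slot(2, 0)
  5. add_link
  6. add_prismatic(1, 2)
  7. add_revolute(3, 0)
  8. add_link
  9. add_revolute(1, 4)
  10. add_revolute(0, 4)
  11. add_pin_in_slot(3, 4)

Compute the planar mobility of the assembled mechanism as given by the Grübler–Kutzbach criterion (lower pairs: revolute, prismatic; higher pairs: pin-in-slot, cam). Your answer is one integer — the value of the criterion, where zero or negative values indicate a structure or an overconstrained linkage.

M = 0

(L,J1,J2)=(1,0,0); link0 fixed
link1: (2,0,0)
link2: (3,0,0)
P 1-0 [J1]: (3,1,0)
PS 2-0 [J2]: (3,1,1)
link3: (4,1,1)
P 1-2 [J1]: (4,2,1)
R 3-0 [J1]: (4,3,1)
link4: (5,3,1)
R 1-4 [J1]: (5,4,1)
R 0-4 [J1]: (5,5,1)
PS 3-4 [J2]: (5,5,2)
Grübler: 3·4 − 2·5 − 2 = 0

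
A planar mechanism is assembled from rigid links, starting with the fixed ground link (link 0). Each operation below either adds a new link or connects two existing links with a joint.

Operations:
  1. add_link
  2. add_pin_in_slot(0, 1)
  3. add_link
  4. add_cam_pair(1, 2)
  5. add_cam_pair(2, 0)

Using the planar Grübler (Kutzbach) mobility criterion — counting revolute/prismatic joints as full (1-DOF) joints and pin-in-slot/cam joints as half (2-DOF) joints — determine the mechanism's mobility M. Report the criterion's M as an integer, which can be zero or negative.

M = 3

link 0 = ground. State L|J1|J2 = 1|0|0
+link1  2|0|0
PS(0,1) f=2→J2  2|0|1
+link2  3|0|1
C(1,2) f=2→J2  3|0|2
C(2,0) f=2→J2  3|0|3
M = 3(3−1)−2·0−3 = 6−0−3 = 3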